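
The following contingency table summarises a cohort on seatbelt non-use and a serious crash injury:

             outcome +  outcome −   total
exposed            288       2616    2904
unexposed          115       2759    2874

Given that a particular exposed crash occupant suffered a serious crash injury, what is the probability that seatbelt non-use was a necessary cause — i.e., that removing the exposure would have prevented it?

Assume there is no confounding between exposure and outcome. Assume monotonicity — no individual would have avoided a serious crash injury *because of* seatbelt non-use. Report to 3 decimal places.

p₁ = P(outcome | exposed) = 288/2904 = 0.099174
p₀ = P(outcome | unexposed) = 115/2874 = 0.040014
Under exogeneity and monotonicity, PN = (p₁ − p₀)/p₁.
PN = (0.099174 − 0.040014) / 0.099174 ≈ 0.5965

PN ≈ 0.597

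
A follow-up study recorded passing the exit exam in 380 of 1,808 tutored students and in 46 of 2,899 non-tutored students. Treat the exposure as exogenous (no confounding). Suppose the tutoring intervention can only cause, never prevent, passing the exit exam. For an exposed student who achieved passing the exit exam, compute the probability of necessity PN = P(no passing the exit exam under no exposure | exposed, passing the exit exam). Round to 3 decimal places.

p₁ = P(outcome | exposed) = 380/1808 = 0.21018
p₀ = P(outcome | unexposed) = 46/2899 = 0.015868
Under exogeneity and monotonicity, PN = (p₁ − p₀) / p₁.
PN = (0.21018 − 0.015868) / 0.21018 = 0.19431 / 0.21018 ≈ 0.9245

PN ≈ 0.925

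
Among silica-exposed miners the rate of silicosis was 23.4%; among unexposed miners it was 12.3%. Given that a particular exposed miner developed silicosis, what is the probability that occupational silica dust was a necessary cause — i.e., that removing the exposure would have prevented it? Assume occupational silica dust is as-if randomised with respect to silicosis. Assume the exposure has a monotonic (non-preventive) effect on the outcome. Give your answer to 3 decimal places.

p₁ = 0.234, p₀ = 0.123.
Under exogeneity and monotonicity, PN = (p₁ − p₀) / p₁.
PN = (0.234 − 0.123) / 0.234 = 0.111 / 0.234 ≈ 0.4744

PN ≈ 0.474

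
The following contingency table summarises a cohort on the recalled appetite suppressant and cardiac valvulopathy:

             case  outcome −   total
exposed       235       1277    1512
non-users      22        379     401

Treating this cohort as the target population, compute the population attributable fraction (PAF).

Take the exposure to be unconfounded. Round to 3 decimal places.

p₁ = P(outcome | exposed) = 235/1512 = 0.15542
p₀ = P(outcome | unexposed) = 22/401 = 0.054863
Exposure prevalence π = 1512/1913 = 0.79038; overall risk P(Y=1) = 0.13434.
Under exogeneity, PAF = [P(Y=1) − p₀]/P(Y=1).
PAF = (0.13434 − 0.054863) / 0.13434 ≈ 0.5916

PAF ≈ 0.592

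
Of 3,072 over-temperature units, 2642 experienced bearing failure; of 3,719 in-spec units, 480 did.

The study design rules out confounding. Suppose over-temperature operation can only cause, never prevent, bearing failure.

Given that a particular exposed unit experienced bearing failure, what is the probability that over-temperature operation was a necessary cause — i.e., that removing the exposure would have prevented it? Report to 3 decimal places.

p₁ = P(outcome | exposed) = 2642/3072 = 0.86003
p₀ = P(outcome | unexposed) = 480/3719 = 0.12907
Under exogeneity and monotonicity, PN = (p₁ − p₀) / p₁.
PN = (0.86003 − 0.12907) / 0.86003 = 0.73096 / 0.86003 ≈ 0.8499

PN ≈ 0.850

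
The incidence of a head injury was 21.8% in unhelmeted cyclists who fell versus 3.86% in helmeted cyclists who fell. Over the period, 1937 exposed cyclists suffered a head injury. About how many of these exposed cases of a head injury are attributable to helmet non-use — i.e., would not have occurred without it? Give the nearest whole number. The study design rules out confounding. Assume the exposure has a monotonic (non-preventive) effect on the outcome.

p₁ = 0.218, p₀ = 0.0386.
PN = (p₁ − p₀)/p₁ = (0.218 − 0.0386) / 0.218 ≈ 0.82294.
Attributable cases ≈ PN × (exposed cases) = 0.82294 × 1937 ≈ 1594.03.

about 1594 cases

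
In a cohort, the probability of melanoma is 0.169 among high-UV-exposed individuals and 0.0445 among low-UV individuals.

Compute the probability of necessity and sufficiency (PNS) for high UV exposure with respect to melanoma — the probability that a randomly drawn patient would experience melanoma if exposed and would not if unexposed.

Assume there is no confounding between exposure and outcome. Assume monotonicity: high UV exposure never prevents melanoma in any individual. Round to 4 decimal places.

PNS ≈ 0.1245

Let p₁ = 0.169, p₀ = 0.0445.
Under exogeneity and monotonicity, PNS = p₁ − p₀.
PNS = 0.169 − 0.0445 = 0.1245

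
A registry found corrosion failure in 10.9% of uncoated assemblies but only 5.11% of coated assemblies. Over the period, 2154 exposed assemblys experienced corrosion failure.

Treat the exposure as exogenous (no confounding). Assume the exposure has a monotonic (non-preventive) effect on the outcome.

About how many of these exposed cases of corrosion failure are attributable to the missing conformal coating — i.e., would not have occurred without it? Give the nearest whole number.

p₁ = 0.109, p₀ = 0.0511.
PN = (p₁ − p₀)/p₁ = (0.109 − 0.0511) / 0.109 ≈ 0.53119.
Attributable cases ≈ PN × (exposed cases) = 0.53119 × 2154 ≈ 1144.19.

about 1144 cases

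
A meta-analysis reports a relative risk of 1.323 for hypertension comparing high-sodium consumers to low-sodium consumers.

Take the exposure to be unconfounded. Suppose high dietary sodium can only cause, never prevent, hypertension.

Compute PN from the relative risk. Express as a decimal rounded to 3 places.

Under exogeneity and monotonicity, PN = (RR − 1) / RR = 1 − 1/RR.
PN = (1.323 − 1) / 1.323 = 0.323 / 1.323 ≈ 0.2441

PN ≈ 0.244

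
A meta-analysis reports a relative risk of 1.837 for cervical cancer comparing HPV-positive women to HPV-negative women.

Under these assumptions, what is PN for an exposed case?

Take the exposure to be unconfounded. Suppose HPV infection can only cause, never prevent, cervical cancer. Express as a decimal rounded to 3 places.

PN ≈ 0.456

Under exogeneity and monotonicity, PN = (RR − 1) / RR = 1 − 1/RR.
PN = (1.837 − 1) / 1.837 = 0.837 / 1.837 ≈ 0.4556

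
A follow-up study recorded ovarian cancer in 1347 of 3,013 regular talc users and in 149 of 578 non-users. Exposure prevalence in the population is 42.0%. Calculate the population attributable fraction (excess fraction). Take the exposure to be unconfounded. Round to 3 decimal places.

PAF ≈ 0.236

p₁ = P(outcome | exposed) = 1347/3013 = 0.44706
p₀ = P(outcome | unexposed) = 149/578 = 0.25779
Overall risk P(Y=1) = π·p₁ + (1−π)·p₀ = 0.42×0.44706 + 0.58×0.25779 = 0.33728.
Under exogeneity, PAF = [P(Y=1) − p₀] / P(Y=1).
PAF = (0.33728 − 0.25779) / 0.33728 ≈ 0.2357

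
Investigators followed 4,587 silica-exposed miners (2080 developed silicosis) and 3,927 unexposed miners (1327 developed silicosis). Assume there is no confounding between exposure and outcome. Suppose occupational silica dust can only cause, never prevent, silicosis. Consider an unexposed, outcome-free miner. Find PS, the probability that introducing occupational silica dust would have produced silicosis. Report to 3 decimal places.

PS ≈ 0.175

p₁ = P(outcome | exposed) = 2080/4587 = 0.45346
p₀ = P(outcome | unexposed) = 1327/3927 = 0.33792
Under exogeneity and monotonicity, PS = (p₁ − p₀) / (1 − p₀).
PS = (0.45346 − 0.33792) / (1 − 0.33792) = 0.11554 / 0.66208 ≈ 0.1745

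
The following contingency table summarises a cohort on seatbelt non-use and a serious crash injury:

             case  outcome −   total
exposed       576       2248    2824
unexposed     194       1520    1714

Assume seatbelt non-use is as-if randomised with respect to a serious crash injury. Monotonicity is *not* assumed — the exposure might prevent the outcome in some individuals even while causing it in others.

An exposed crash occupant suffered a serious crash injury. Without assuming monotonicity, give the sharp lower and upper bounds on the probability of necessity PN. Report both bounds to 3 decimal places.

p₁ = P(outcome | exposed) = 576/2824 = 0.20397
p₀ = P(outcome | unexposed) = 194/1714 = 0.11319
Under exogeneity alone the bounds on PN are max{0,(p₁−p₀)/p₁} ≤ PN ≤ min{1,(1−p₀)/p₁}.
  lower = (p₁ − p₀)/p₁ = 0.09078 / 0.20397 ≈ 0.4451
  upper = min{1, (1 − p₀)/p₁} = 0.88681 / 0.20397 ≈ 4.3479 → capped at 1

0.445 ≤ PN ≤ 1.000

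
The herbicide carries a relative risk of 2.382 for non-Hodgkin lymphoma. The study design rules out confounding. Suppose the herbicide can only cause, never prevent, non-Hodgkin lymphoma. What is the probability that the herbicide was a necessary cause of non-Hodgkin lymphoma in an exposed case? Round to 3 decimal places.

PN ≈ 0.580

Under exogeneity and monotonicity, PN = (RR − 1) / RR = 1 − 1/RR.
PN = (2.382 − 1) / 2.382 = 1.382 / 2.382 ≈ 0.5802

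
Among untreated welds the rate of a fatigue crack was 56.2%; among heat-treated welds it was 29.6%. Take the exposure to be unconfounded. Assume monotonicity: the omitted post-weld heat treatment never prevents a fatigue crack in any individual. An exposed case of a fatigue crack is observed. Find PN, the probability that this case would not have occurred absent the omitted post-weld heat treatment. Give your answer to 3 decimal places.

PN ≈ 0.473

p₁ = 0.562, p₀ = 0.296.
Under exogeneity and monotonicity, PN = (p₁ − p₀) / p₁.
PN = (0.562 − 0.296) / 0.562 = 0.266 / 0.562 ≈ 0.4733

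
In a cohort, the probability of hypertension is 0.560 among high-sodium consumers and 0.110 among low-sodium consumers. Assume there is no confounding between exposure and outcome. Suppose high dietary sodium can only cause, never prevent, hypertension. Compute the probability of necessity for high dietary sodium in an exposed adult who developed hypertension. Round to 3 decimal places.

Let p₁ = 0.56, p₀ = 0.11.
Under exogeneity and monotonicity, PN = (p₁ − p₀) / p₁.
PN = (0.56 − 0.11) / 0.56 = 0.45 / 0.56 ≈ 0.8036

PN ≈ 0.804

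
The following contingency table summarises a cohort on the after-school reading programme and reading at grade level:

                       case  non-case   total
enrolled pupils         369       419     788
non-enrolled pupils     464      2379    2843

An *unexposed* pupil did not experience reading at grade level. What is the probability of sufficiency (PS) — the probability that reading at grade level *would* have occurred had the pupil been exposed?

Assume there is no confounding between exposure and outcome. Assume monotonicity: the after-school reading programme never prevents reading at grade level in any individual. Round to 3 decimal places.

p₁ = P(outcome | exposed) = 369/788 = 0.46827
p₀ = P(outcome | unexposed) = 464/2843 = 0.16321
Under exogeneity and monotonicity, PS = (p₁ − p₀)/(1 − p₀).
PS = (0.46827 − 0.16321) / 0.83679 ≈ 0.3646

PS ≈ 0.365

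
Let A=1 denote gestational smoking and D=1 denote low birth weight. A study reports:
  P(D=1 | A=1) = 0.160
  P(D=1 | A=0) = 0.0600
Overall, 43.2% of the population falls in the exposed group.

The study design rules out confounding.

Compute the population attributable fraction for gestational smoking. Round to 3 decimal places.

Let p₁ = 0.16, p₀ = 0.06.
Overall risk P(Y=1) = π·p₁ + (1−π)·p₀ = 0.432×0.16 + 0.568×0.06 = 0.1032.
Under exogeneity, PAF = [P(Y=1) − p₀] / P(Y=1).
PAF = (0.1032 − 0.06) / 0.1032 ≈ 0.4186

PAF ≈ 0.419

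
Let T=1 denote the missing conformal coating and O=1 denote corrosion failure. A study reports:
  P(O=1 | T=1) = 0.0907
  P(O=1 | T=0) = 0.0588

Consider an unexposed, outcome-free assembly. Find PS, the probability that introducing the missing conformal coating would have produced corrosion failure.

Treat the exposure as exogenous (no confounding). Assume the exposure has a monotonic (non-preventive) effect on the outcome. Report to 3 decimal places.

PS ≈ 0.034

Let p₁ = 0.0907, p₀ = 0.0588.
Under exogeneity and monotonicity, PS = (p₁ − p₀) / (1 − p₀).
PS = (0.0907 − 0.0588) / (1 − 0.0588) = 0.0319 / 0.9412 ≈ 0.0339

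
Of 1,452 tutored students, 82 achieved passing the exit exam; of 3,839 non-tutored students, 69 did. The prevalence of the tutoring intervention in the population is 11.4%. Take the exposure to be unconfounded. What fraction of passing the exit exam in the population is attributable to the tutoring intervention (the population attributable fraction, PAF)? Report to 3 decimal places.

p₁ = P(outcome | exposed) = 82/1452 = 0.056474
p₀ = P(outcome | unexposed) = 69/3839 = 0.017973
Overall risk P(Y=1) = π·p₁ + (1−π)·p₀ = 0.114×0.056474 + 0.886×0.017973 = 0.022362.
Under exogeneity, PAF = [P(Y=1) − p₀] / P(Y=1).
PAF = (0.022362 − 0.017973) / 0.022362 ≈ 0.1963

PAF ≈ 0.196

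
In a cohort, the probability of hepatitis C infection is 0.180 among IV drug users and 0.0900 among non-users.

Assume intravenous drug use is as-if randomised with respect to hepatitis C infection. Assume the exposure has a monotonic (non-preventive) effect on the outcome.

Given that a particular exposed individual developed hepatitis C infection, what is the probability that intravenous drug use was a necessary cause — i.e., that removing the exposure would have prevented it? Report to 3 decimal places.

PN ≈ 0.500

Let p₁ = 0.18, p₀ = 0.09.
Under exogeneity and monotonicity, PN = (p₁ − p₀) / p₁.
PN = (0.18 − 0.09) / 0.18 = 0.09 / 0.18 ≈ 0.5000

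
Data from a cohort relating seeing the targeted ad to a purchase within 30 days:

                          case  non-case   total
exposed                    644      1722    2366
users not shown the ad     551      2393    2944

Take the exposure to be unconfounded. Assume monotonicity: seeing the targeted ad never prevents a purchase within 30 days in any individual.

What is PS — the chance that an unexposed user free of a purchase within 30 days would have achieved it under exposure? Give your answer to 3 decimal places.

PS ≈ 0.105

p₁ = P(outcome | exposed) = 644/2366 = 0.27219
p₀ = P(outcome | unexposed) = 551/2944 = 0.18716
Under exogeneity and monotonicity, PS = (p₁ − p₀)/(1 − p₀).
PS = (0.27219 − 0.18716) / 0.81284 ≈ 0.1046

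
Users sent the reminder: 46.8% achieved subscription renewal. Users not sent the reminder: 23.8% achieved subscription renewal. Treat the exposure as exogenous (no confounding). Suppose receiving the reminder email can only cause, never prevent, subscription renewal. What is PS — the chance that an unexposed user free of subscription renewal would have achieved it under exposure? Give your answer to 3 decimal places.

PS ≈ 0.302

p₁ = 0.468, p₀ = 0.238.
Under exogeneity and monotonicity, PS = (p₁ − p₀) / (1 − p₀).
PS = (0.468 − 0.238) / (1 − 0.238) = 0.23 / 0.762 ≈ 0.3018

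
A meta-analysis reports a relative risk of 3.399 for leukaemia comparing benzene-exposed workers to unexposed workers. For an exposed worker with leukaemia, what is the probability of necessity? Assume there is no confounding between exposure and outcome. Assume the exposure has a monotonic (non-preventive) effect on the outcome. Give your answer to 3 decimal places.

PN ≈ 0.706

Under exogeneity and monotonicity, PN = (RR − 1) / RR = 1 − 1/RR.
PN = (3.399 − 1) / 3.399 = 2.399 / 3.399 ≈ 0.7058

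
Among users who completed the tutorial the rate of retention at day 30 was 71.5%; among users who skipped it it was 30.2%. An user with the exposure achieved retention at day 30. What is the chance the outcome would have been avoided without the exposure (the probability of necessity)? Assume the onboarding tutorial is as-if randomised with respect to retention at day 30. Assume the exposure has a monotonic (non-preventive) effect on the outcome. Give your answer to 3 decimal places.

p₁ = 0.715, p₀ = 0.302.
Under exogeneity and monotonicity, PN = (p₁ − p₀) / p₁.
PN = (0.715 − 0.302) / 0.715 = 0.413 / 0.715 ≈ 0.5776

PN ≈ 0.578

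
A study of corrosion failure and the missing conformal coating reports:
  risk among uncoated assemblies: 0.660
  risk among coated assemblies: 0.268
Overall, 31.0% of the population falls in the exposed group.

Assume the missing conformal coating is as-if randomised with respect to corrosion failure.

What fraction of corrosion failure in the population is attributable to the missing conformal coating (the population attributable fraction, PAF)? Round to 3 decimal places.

PAF ≈ 0.312

Let p₁ = 0.66, p₀ = 0.268.
Overall risk P(Y=1) = π·p₁ + (1−π)·p₀ = 0.31×0.66 + 0.69×0.268 = 0.38952.
Under exogeneity, PAF = [P(Y=1) − p₀] / P(Y=1).
PAF = (0.38952 − 0.268) / 0.38952 ≈ 0.3120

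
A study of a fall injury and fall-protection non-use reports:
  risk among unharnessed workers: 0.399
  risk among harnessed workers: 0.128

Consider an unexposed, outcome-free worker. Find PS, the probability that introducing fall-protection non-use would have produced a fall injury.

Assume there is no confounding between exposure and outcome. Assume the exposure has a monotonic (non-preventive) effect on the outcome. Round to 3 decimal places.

Let p₁ = 0.399, p₀ = 0.128.
Under exogeneity and monotonicity, PS = (p₁ − p₀) / (1 − p₀).
PS = (0.399 − 0.128) / (1 − 0.128) = 0.271 / 0.872 ≈ 0.3108

PS ≈ 0.311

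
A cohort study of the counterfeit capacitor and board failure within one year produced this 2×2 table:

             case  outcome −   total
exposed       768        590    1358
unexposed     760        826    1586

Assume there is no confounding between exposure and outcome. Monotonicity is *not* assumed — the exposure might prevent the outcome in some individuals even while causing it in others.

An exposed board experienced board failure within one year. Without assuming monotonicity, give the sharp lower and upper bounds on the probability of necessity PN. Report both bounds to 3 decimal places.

0.153 ≤ PN ≤ 0.921

p₁ = P(outcome | exposed) = 768/1358 = 0.56554
p₀ = P(outcome | unexposed) = 760/1586 = 0.47919
Under exogeneity alone the bounds on PN are max{0,(p₁−p₀)/p₁} ≤ PN ≤ min{1,(1−p₀)/p₁}.
  lower = (p₁ − p₀)/p₁ = 0.086345 / 0.56554 ≈ 0.1527
  upper = min{1, (1 − p₀)/p₁} = 0.52081 / 0.56554 ≈ 0.9209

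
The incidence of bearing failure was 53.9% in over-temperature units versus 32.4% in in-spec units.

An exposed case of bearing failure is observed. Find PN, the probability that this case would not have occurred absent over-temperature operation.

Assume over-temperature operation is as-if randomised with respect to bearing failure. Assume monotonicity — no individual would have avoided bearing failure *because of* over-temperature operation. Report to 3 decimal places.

PN ≈ 0.399

p₁ = 0.539, p₀ = 0.324.
Under exogeneity and monotonicity, PN = (p₁ − p₀) / p₁.
PN = (0.539 − 0.324) / 0.539 = 0.215 / 0.539 ≈ 0.3989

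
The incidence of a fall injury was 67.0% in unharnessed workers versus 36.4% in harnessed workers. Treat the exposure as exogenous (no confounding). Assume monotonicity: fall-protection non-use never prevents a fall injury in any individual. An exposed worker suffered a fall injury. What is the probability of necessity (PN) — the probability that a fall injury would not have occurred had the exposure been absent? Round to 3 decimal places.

PN ≈ 0.457

p₁ = 0.67, p₀ = 0.364.
Under exogeneity and monotonicity, PN = (p₁ − p₀) / p₁.
PN = (0.67 − 0.364) / 0.67 = 0.306 / 0.67 ≈ 0.4567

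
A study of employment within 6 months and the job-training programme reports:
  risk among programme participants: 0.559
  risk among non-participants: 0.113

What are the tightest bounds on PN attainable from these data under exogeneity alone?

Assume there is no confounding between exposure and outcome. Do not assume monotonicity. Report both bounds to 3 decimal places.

Let p₁ = 0.559, p₀ = 0.113.
Under exogeneity alone the bounds on PN are max{0,(p₁−p₀)/p₁} ≤ PN ≤ min{1,(1−p₀)/p₁}.
  lower = (p₁ − p₀)/p₁ = 0.446 / 0.559 ≈ 0.7979
  upper = min{1, (1 − p₀)/p₁} = 0.887 / 0.559 ≈ 1.5868 → capped at 1

0.798 ≤ PN ≤ 1.000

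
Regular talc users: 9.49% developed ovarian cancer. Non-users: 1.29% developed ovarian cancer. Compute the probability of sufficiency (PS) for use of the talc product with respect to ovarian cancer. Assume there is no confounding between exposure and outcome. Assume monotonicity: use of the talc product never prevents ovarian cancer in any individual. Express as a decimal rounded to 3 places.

PS ≈ 0.083

p₁ = 0.0949, p₀ = 0.0129.
Under exogeneity and monotonicity, PS = (p₁ − p₀) / (1 − p₀).
PS = (0.0949 − 0.0129) / (1 − 0.0129) = 0.082 / 0.9871 ≈ 0.0831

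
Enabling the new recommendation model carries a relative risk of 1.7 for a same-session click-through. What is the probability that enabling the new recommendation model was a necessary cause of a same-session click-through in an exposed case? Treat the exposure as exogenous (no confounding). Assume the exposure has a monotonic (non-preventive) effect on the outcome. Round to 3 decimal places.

Under exogeneity and monotonicity, PN = (RR − 1) / RR = 1 − 1/RR.
PN = (1.7 − 1) / 1.7 = 0.7 / 1.7 ≈ 0.4118

PN ≈ 0.412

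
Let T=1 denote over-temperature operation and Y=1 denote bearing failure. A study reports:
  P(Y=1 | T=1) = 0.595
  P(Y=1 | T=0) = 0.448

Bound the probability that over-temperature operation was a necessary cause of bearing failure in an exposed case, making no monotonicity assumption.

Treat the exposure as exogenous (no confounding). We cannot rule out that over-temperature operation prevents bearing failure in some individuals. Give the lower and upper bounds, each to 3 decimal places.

Let p₁ = 0.595, p₀ = 0.448.
Under exogeneity alone the bounds on PN are max{0,(p₁−p₀)/p₁} ≤ PN ≤ min{1,(1−p₀)/p₁}.
  lower = (p₁ − p₀)/p₁ = 0.147 / 0.595 ≈ 0.2471
  upper = min{1, (1 − p₀)/p₁} = 0.552 / 0.595 ≈ 0.9277

0.247 ≤ PN ≤ 0.928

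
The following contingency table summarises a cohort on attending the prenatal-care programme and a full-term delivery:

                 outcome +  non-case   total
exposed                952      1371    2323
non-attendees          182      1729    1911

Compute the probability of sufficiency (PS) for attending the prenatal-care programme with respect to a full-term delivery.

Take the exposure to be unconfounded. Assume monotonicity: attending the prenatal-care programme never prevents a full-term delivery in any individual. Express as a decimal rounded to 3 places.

p₁ = P(outcome | exposed) = 952/2323 = 0.40981
p₀ = P(outcome | unexposed) = 182/1911 = 0.095238
Under exogeneity and monotonicity, PS = (p₁ − p₀) / (1 − p₀).
PS = (0.40981 − 0.095238) / (1 − 0.095238) = 0.31458 / 0.90476 ≈ 0.3477

PS ≈ 0.348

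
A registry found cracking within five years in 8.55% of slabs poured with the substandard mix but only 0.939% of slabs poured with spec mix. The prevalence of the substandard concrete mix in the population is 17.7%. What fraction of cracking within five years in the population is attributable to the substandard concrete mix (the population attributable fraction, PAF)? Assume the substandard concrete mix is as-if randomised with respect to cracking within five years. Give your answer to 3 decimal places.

PAF ≈ 0.589

p₁ = 0.0855, p₀ = 0.00939.
Overall risk P(Y=1) = π·p₁ + (1−π)·p₀ = 0.177×0.0855 + 0.823×0.00939 = 0.022861.
Under exogeneity, PAF = [P(Y=1) − p₀] / P(Y=1).
PAF = (0.022861 − 0.00939) / 0.022861 ≈ 0.5893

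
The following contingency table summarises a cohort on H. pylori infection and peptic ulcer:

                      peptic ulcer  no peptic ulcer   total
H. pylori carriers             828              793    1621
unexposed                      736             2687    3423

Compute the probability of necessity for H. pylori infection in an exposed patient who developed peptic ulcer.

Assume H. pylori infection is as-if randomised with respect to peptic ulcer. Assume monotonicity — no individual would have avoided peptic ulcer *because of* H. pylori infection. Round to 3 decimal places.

p₁ = P(outcome | exposed) = 828/1621 = 0.5108
p₀ = P(outcome | unexposed) = 736/3423 = 0.21502
Under exogeneity and monotonicity, PN = (p₁ − p₀)/p₁.
PN = (0.5108 − 0.21502) / 0.5108 ≈ 0.5791

PN ≈ 0.579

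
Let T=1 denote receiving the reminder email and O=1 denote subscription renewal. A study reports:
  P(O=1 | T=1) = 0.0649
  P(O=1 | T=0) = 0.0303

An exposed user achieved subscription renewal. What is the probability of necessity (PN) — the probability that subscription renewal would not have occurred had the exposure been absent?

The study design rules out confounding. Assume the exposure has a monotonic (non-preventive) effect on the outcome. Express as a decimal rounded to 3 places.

PN ≈ 0.533

Let p₁ = 0.0649, p₀ = 0.0303.
Under exogeneity and monotonicity, PN = (p₁ − p₀) / p₁.
PN = (0.0649 − 0.0303) / 0.0649 = 0.0346 / 0.0649 ≈ 0.5331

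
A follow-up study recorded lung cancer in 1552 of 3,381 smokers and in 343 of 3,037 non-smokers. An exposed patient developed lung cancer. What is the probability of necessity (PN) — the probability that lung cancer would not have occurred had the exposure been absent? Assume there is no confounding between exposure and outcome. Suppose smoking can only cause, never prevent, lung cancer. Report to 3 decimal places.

p₁ = P(outcome | exposed) = 1552/3381 = 0.45904
p₀ = P(outcome | unexposed) = 343/3037 = 0.11294
Under exogeneity and monotonicity, PN = (p₁ − p₀) / p₁.
PN = (0.45904 − 0.11294) / 0.45904 = 0.3461 / 0.45904 ≈ 0.7540

PN ≈ 0.754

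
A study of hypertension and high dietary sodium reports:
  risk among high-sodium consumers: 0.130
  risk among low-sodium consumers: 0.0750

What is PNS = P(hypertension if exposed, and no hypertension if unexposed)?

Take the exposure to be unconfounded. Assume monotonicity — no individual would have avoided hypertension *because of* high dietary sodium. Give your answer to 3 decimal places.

Let p₁ = 0.13, p₀ = 0.075.
Under exogeneity and monotonicity, PNS = p₁ − p₀.
PNS = 0.13 − 0.075 = 0.055

PNS ≈ 0.055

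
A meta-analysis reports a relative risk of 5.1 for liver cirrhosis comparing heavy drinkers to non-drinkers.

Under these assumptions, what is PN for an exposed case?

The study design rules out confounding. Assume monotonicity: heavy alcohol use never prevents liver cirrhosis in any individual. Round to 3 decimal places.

Under exogeneity and monotonicity, PN = (RR − 1) / RR = 1 − 1/RR.
PN = (5.1 − 1) / 5.1 = 4.1 / 5.1 ≈ 0.8039

PN ≈ 0.804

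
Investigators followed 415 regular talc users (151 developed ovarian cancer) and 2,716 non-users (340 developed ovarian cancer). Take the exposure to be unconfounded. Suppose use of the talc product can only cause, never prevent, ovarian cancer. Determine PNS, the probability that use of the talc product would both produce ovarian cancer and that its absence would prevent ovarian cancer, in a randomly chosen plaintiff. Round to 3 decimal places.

PNS ≈ 0.239

p₁ = P(outcome | exposed) = 151/415 = 0.36386
p₀ = P(outcome | unexposed) = 340/2716 = 0.12518
Under exogeneity and monotonicity, PNS = p₁ − p₀.
PNS = 0.36386 − 0.12518 = 0.23867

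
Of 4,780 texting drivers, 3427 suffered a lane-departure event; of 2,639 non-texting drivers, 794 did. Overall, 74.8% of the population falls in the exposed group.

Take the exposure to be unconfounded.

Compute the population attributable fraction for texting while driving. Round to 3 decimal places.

p₁ = P(outcome | exposed) = 3427/4780 = 0.71695
p₀ = P(outcome | unexposed) = 794/2639 = 0.30087
Overall risk P(Y=1) = π·p₁ + (1−π)·p₀ = 0.748×0.71695 + 0.252×0.30087 = 0.61209.
Under exogeneity, PAF = [P(Y=1) − p₀] / P(Y=1).
PAF = (0.61209 − 0.30087) / 0.61209 ≈ 0.5085

PAF ≈ 0.508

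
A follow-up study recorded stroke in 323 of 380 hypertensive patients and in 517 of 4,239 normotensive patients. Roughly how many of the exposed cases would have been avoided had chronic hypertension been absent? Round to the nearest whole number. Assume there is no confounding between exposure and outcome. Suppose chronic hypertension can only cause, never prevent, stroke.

p₁ = P(outcome | exposed) = 323/380 = 0.85
p₀ = P(outcome | unexposed) = 517/4239 = 0.12196
PN = (p₁ − p₀)/p₁ = (0.85 − 0.12196) / 0.85 ≈ 0.85651.
Attributable cases ≈ PN × (exposed cases) = 0.85651 × 323 ≈ 276.65.

about 277 cases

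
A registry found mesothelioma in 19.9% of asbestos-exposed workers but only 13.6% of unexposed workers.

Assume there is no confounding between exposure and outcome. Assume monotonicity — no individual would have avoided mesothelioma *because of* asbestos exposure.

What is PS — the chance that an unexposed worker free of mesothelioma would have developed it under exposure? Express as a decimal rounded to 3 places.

p₁ = 0.199, p₀ = 0.136.
Under exogeneity and monotonicity, PS = (p₁ − p₀) / (1 − p₀).
PS = (0.199 − 0.136) / (1 − 0.136) = 0.063 / 0.864 ≈ 0.0729

PS ≈ 0.073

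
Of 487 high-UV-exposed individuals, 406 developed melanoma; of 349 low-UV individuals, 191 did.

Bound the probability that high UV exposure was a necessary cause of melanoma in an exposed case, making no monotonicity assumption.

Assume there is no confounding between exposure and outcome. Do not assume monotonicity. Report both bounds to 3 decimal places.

p₁ = P(outcome | exposed) = 406/487 = 0.83368
p₀ = P(outcome | unexposed) = 191/349 = 0.54728
Under exogeneity alone the bounds on PN are max{0,(p₁−p₀)/p₁} ≤ PN ≤ min{1,(1−p₀)/p₁}.
  lower = (p₁ − p₀)/p₁ = 0.2864 / 0.83368 ≈ 0.3435
  upper = min{1, (1 − p₀)/p₁} = 0.45272 / 0.83368 ≈ 0.5430

0.344 ≤ PN ≤ 0.543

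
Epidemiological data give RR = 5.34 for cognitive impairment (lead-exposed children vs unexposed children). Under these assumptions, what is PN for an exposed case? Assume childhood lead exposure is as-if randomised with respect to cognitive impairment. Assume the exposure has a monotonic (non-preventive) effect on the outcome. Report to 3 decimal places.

Under exogeneity and monotonicity, PN = (RR − 1) / RR = 1 − 1/RR.
PN = (5.34 − 1) / 5.34 = 4.34 / 5.34 ≈ 0.8127

PN ≈ 0.813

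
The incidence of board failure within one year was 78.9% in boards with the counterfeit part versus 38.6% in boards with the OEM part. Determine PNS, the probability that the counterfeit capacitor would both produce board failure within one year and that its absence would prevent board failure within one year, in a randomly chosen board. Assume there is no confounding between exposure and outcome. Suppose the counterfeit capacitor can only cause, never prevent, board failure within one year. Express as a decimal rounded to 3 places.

PNS ≈ 0.403

p₁ = 0.789, p₀ = 0.386.
Under exogeneity and monotonicity, PNS = p₁ − p₀.
PNS = 0.789 − 0.386 = 0.403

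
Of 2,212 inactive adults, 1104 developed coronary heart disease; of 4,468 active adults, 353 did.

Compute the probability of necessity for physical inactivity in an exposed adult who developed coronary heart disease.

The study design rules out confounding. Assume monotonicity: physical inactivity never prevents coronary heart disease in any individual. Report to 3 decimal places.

PN ≈ 0.842

p₁ = P(outcome | exposed) = 1104/2212 = 0.4991
p₀ = P(outcome | unexposed) = 353/4468 = 0.079006
Under exogeneity and monotonicity, PN = (p₁ − p₀) / p₁.
PN = (0.4991 − 0.079006) / 0.4991 = 0.42009 / 0.4991 ≈ 0.8417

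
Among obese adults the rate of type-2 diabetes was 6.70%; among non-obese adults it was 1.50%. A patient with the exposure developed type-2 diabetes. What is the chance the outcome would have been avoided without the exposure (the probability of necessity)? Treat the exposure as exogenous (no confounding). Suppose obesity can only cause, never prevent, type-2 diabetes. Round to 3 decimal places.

PN ≈ 0.776

p₁ = 0.067, p₀ = 0.015.
Under exogeneity and monotonicity, PN = (p₁ − p₀) / p₁.
PN = (0.067 − 0.015) / 0.067 = 0.052 / 0.067 ≈ 0.7761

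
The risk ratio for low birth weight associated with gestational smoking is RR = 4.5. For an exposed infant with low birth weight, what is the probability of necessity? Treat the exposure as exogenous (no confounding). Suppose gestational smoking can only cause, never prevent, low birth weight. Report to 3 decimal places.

Under exogeneity and monotonicity, PN = (RR − 1) / RR = 1 − 1/RR.
PN = (4.5 − 1) / 4.5 = 3.5 / 4.5 ≈ 0.7778

PN ≈ 0.778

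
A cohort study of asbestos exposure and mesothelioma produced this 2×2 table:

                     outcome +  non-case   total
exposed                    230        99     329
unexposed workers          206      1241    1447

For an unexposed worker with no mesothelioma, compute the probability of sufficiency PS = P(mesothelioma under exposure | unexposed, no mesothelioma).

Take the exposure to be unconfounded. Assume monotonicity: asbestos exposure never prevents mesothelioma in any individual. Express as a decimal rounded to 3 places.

p₁ = P(outcome | exposed) = 230/329 = 0.69909
p₀ = P(outcome | unexposed) = 206/1447 = 0.14236
Under exogeneity and monotonicity, PS = (p₁ − p₀)/(1 − p₀).
PS = (0.69909 − 0.14236) / 0.85764 ≈ 0.6491

PS ≈ 0.649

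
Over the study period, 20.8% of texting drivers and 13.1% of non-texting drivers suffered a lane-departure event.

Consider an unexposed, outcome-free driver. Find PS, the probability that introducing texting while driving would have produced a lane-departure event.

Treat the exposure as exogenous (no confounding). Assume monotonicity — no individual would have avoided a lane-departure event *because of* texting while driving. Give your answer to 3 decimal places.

PS ≈ 0.089

p₁ = 0.208, p₀ = 0.131.
Under exogeneity and monotonicity, PS = (p₁ − p₀) / (1 − p₀).
PS = (0.208 − 0.131) / (1 − 0.131) = 0.077 / 0.869 ≈ 0.0886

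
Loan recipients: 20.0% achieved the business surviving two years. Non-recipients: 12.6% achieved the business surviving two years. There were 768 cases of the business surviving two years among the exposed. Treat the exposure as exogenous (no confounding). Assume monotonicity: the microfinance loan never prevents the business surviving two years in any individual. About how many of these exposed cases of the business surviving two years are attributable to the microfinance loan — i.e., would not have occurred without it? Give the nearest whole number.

about 284 cases

p₁ = 0.2, p₀ = 0.126.
PN = (p₁ − p₀)/p₁ = (0.2 − 0.126) / 0.2 ≈ 0.37000.
Attributable cases ≈ PN × (exposed cases) = 0.37000 × 768 ≈ 284.16.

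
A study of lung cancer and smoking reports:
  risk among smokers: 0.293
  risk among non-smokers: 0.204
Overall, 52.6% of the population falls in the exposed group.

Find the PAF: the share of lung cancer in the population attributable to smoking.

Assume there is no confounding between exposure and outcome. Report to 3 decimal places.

PAF ≈ 0.187

Let p₁ = 0.293, p₀ = 0.204.
Overall risk P(Y=1) = π·p₁ + (1−π)·p₀ = 0.526×0.293 + 0.474×0.204 = 0.25081.
Under exogeneity, PAF = [P(Y=1) − p₀] / P(Y=1).
PAF = (0.25081 − 0.204) / 0.25081 ≈ 0.1866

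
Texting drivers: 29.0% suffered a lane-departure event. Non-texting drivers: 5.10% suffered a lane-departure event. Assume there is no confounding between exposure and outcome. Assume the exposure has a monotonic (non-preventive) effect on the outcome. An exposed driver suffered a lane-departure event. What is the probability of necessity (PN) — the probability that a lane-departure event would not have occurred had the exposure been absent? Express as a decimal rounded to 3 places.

PN ≈ 0.824

p₁ = 0.29, p₀ = 0.051.
Under exogeneity and monotonicity, PN = (p₁ − p₀) / p₁.
PN = (0.29 − 0.051) / 0.29 = 0.239 / 0.29 ≈ 0.8241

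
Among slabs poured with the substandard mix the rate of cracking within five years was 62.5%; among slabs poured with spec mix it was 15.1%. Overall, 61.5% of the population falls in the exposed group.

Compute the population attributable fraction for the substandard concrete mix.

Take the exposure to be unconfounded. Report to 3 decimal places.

PAF ≈ 0.659

p₁ = 0.625, p₀ = 0.151.
Overall risk P(Y=1) = π·p₁ + (1−π)·p₀ = 0.615×0.625 + 0.385×0.151 = 0.44251.
Under exogeneity, PAF = [P(Y=1) − p₀] / P(Y=1).
PAF = (0.44251 − 0.151) / 0.44251 ≈ 0.6588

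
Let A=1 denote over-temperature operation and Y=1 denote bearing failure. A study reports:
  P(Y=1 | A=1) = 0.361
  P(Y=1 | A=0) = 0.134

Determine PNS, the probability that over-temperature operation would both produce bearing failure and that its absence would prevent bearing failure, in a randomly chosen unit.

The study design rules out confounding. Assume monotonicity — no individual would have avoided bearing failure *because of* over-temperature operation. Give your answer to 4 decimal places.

PNS ≈ 0.2270

Let p₁ = 0.361, p₀ = 0.134.
Under exogeneity and monotonicity, PNS = p₁ − p₀.
PNS = 0.361 − 0.134 = 0.227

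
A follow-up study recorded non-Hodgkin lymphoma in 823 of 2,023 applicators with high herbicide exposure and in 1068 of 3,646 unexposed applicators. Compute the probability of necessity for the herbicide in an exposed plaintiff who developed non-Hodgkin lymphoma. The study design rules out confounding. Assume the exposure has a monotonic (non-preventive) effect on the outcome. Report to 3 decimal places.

p₁ = P(outcome | exposed) = 823/2023 = 0.40682
p₀ = P(outcome | unexposed) = 1068/3646 = 0.29292
Under exogeneity and monotonicity, PN = (p₁ − p₀) / p₁.
PN = (0.40682 − 0.29292) / 0.40682 = 0.1139 / 0.40682 ≈ 0.2800

PN ≈ 0.280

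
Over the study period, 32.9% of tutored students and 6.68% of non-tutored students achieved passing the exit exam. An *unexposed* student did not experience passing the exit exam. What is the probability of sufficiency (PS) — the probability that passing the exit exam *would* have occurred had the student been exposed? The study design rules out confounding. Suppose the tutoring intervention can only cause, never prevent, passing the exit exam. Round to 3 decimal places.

PS ≈ 0.281

p₁ = 0.329, p₀ = 0.0668.
Under exogeneity and monotonicity, PS = (p₁ − p₀) / (1 − p₀).
PS = (0.329 − 0.0668) / (1 − 0.0668) = 0.2622 / 0.9332 ≈ 0.2810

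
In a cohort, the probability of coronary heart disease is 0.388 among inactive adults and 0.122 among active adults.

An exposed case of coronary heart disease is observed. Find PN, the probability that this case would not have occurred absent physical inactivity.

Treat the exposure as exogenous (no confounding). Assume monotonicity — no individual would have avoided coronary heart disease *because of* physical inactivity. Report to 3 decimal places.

Let p₁ = 0.388, p₀ = 0.122.
Under exogeneity and monotonicity, PN = (p₁ − p₀) / p₁.
PN = (0.388 − 0.122) / 0.388 = 0.266 / 0.388 ≈ 0.6856

PN ≈ 0.686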